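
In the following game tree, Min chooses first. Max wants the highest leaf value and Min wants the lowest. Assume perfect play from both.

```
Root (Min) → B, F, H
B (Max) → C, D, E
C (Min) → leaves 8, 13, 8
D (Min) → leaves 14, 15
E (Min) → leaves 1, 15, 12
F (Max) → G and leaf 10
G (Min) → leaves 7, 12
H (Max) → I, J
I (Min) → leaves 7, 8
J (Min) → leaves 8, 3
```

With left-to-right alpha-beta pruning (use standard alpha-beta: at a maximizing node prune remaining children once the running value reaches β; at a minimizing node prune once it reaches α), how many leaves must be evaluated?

13

C [α=-∞,β=+∞]: v=8
D [α=8,β=+∞]: v=14
E [α=14,β=+∞]: v=1 after child 1 ≤ α → α-cutoff, skip 2
B [α=-∞,β=+∞]: v=14
G [α=-∞,β=14]: v=7
F [α=-∞,β=14]: v=10
I [α=-∞,β=10]: v=7
J [α=7,β=10]: v=3
H [α=-∞,β=10]: v=7
Root [α=-∞,β=+∞]: v=7
Leaves evaluated: 13 of 15.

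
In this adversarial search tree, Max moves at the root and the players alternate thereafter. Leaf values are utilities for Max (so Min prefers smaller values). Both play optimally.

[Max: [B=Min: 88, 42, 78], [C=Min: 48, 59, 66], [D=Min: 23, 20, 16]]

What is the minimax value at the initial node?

B (Min): min(88, 42, 78) = 42
C (Min): min(48, 59, 66) = 48
D (Min): min(23, 20, 16) = 16
Root (Max): max(42, 48, 16) = 48

48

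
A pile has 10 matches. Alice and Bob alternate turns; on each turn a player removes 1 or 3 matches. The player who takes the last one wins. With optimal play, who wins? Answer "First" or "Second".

i:   0  1  2  3  4  5  6  7  8  9 10
     L  W  L  W  L  W  L  W  L  W  L
Position 10 is L, so the second player wins.

Second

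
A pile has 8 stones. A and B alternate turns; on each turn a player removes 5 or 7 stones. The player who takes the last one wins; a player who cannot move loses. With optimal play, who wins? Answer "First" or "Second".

Mark each pile size as W (mover wins) or L (mover loses):
i:   0  1  2  3  4  5  6  7  8
     L  L  L  L  L  W  W  W  W
Position 8 is W, so the first player wins.

First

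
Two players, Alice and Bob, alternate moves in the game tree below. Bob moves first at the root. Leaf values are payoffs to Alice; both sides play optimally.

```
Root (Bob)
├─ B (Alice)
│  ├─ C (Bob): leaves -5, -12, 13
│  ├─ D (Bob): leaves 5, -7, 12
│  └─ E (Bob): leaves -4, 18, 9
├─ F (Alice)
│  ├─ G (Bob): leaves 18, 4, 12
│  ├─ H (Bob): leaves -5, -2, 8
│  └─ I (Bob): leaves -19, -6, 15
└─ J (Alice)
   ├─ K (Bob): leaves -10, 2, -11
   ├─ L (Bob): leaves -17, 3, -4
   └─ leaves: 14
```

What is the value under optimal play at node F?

4

G: min(18, 4, 12) = 4
H: min(-5, -2, 8) = -5
I: min(-19, -6, 15) = -19
F: max(4, -5, -19) = 4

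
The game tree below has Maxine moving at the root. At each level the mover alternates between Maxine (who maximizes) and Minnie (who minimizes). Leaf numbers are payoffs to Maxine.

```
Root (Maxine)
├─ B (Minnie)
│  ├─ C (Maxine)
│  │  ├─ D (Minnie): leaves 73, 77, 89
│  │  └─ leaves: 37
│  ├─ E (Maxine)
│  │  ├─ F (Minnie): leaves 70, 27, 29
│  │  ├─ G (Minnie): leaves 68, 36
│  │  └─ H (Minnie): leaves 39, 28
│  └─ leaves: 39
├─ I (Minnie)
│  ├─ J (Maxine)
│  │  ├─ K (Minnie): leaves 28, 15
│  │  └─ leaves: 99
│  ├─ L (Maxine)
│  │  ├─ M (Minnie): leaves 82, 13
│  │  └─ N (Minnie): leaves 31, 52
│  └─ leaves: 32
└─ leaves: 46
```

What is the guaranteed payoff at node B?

36

D: min(73, 77, 89) = 73
C: max(73, 37) = 73
F: min(70, 27, 29) = 27
G: min(68, 36) = 36
H: min(39, 28) = 28
E: max(27, 36, 28) = 36
B: min(73, 36, 39) = 36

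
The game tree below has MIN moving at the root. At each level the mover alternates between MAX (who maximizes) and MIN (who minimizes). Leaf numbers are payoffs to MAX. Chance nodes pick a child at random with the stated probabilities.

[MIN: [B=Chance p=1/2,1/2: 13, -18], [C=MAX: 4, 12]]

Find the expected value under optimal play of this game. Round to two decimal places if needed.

B (Chance): 1/2·13 + 1/2·-18 = -2.5
C (MAX): max(4, 12) = 12
Root (MIN): min(-2.5, 12) = -2.5

-2.5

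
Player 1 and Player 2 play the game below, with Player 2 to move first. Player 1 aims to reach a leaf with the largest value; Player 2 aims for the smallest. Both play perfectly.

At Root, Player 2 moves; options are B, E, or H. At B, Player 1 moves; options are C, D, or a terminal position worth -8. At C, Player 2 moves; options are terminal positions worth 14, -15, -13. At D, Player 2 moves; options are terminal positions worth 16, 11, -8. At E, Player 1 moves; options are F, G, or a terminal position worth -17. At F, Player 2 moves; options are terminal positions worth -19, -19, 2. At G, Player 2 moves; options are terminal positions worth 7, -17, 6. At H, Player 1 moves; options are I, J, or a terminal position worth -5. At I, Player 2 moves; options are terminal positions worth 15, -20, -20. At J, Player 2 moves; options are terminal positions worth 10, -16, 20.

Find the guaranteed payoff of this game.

C (Player 2): min(14, -15, -13) = -15
D (Player 2): min(16, 11, -8) = -8
B (Player 1): max(-15, -8, -8) = -8
F (Player 2): min(-19, -19, 2) = -19
G (Player 2): min(7, -17, 6) = -17
E (Player 1): max(-19, -17, -17) = -17
I (Player 2): min(15, -20, -20) = -20
J (Player 2): min(10, -16, 20) = -16
H (Player 1): max(-20, -16, -5) = -5
Root (Player 2): min(-8, -17, -5) = -17

-17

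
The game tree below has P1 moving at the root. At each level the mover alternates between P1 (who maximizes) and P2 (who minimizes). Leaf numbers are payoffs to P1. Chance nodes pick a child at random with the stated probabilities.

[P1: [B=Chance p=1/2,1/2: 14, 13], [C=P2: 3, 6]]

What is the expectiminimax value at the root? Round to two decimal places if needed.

B (Chance): 1/2·14 + 1/2·13 = 13.5
C (P2): min(3, 6) = 3
Root (P1): max(13.5, 3) = 13.5

13.5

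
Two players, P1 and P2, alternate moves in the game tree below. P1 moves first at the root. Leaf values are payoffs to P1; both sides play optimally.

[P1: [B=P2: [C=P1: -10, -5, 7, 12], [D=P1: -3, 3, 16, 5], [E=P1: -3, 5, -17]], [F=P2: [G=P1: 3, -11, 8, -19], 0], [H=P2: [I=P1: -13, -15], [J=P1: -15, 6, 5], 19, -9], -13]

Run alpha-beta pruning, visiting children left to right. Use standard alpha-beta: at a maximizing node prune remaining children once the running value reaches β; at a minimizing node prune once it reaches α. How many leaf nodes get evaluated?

C [α=-∞,β=+∞]: v=12
D [α=-∞,β=12]: v=16 after child 3 ≥ β → β-cutoff, skip 1
E [α=-∞,β=12]: v=5
B [α=-∞,β=+∞]: v=5
G [α=5,β=+∞]: v=8
F [α=5,β=+∞]: v=0
I [α=5,β=+∞]: v=-13
H [α=5,β=+∞]: v=-13 after child 1 ≤ α → α-cutoff, skip 3
Root [α=-∞,β=+∞]: v=5
Leaves evaluated: 18 of 24.

18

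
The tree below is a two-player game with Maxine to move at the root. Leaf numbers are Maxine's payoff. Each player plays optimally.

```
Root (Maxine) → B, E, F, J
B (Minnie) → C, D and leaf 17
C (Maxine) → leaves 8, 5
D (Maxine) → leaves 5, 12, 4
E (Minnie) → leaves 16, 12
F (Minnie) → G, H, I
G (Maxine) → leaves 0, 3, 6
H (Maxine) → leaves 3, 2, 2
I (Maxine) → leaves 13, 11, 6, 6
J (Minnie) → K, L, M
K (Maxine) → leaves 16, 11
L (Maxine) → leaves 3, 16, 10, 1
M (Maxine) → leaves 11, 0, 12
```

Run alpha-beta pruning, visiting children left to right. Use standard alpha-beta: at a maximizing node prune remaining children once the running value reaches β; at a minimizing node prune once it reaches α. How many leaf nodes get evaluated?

C [α=-∞,β=+∞]: v=8
D [α=-∞,β=8]: v=12 after child 2 ≥ β → β-cutoff, skip 1
B [α=-∞,β=+∞]: v=8
E [α=8,β=+∞]: v=12
G [α=12,β=+∞]: v=6
F [α=12,β=+∞]: v=6 after child 1 ≤ α → α-cutoff, skip 2
K [α=12,β=+∞]: v=16
L [α=12,β=16]: v=16 after child 2 ≥ β → β-cutoff, skip 2
M [α=12,β=16]: v=12
J [α=12,β=+∞]: v=12
Root [α=-∞,β=+∞]: v=12
Leaves evaluated: 17 of 27.

17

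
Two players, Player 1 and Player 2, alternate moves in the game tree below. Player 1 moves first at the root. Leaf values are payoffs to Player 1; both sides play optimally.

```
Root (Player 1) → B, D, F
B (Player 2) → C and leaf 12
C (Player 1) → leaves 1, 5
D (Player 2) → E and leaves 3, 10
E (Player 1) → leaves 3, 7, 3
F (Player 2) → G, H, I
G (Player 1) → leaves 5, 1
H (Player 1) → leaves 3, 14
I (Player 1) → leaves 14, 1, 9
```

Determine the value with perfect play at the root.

C (Player 1): max(1, 5) = 5
B (Player 2): min(5, 12) = 5
E (Player 1): max(3, 7, 3) = 7
D (Player 2): min(7, 3, 10) = 3
G (Player 1): max(5, 1) = 5
H (Player 1): max(3, 14) = 14
I (Player 1): max(14, 1, 9) = 14
F (Player 2): min(5, 14, 14) = 5
Root (Player 1): max(5, 3, 5) = 5

5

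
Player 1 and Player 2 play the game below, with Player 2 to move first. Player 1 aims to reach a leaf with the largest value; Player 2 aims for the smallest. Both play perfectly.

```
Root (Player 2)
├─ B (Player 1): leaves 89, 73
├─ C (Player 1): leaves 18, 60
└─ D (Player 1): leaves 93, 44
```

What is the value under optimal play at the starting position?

B (Player 1): max(89, 73) = 89
C (Player 1): max(18, 60) = 60
D (Player 1): max(93, 44) = 93
Root (Player 2): min(89, 60, 93) = 60

60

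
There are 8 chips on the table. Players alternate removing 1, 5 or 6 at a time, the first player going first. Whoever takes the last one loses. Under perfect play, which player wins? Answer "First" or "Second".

Compute winning (W) and losing (L) positions by backward induction:
i:   0  1  2  3  4  5  6  7  8
     W  L  W  L  W  L  W  W  W
Position 8 is W, so the first player wins.

First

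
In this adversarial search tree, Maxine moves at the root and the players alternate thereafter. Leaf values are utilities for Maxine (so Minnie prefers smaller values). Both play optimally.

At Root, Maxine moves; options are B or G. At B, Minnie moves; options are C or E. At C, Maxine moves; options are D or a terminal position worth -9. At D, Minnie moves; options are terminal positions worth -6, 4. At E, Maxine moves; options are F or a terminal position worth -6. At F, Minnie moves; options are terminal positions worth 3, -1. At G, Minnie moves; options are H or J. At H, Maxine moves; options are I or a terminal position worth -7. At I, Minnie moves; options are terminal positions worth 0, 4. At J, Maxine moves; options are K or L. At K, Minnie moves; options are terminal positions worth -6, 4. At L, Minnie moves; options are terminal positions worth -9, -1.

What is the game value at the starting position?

-6

D (Minnie): min(-6, 4) = -6
C (Maxine): max(-6, -9) = -6
F (Minnie): min(3, -1) = -1
E (Maxine): max(-1, -6) = -1
B (Minnie): min(-6, -1) = -6
I (Minnie): min(0, 4) = 0
H (Maxine): max(0, -7) = 0
K (Minnie): min(-6, 4) = -6
L (Minnie): min(-9, -1) = -9
J (Maxine): max(-6, -9) = -6
G (Minnie): min(0, -6) = -6
Root (Maxine): max(-6, -6) = -6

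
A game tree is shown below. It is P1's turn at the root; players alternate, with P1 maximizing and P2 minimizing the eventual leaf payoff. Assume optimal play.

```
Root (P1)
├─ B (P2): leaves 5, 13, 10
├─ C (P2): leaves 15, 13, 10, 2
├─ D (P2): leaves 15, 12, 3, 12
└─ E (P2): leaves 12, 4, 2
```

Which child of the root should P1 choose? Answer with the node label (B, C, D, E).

B (P2): min(5, 13, 10) = 5
C (P2): min(15, 13, 10, 2) = 2
D (P2): min(15, 12, 3, 12) = 3
E (P2): min(12, 4, 2) = 2
Root (P1): max(5, 2, 3, 2) = 5
P1 picks the child with the highest value: B (value 5).

B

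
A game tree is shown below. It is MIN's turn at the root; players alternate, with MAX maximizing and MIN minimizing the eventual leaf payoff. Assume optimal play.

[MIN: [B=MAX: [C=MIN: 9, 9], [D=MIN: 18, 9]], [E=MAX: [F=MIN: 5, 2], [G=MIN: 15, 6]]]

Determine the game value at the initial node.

C (MIN): min(9, 9) = 9
D (MIN): min(18, 9) = 9
B (MAX): max(9, 9) = 9
F (MIN): min(5, 2) = 2
G (MIN): min(15, 6) = 6
E (MAX): max(2, 6) = 6
Root (MIN): min(9, 6) = 6

6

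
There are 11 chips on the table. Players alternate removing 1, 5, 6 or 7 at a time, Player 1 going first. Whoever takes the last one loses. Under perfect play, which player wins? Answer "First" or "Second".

i:   0  1  2  3  4  5  6  7  8  9 10 11
     W  L  W  L  W  L  W  W  W  W  W  W
Position 11 is W, so the first player wins.

First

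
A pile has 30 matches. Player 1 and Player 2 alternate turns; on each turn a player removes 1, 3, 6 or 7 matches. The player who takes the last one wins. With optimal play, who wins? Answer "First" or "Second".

i:   0  1  2  3  4  5  6  7  8  9 10 11 12 13 14 15 16 17 18 19 20 21 22 23 24 25 26 27 28 29 30
     L  W  L  W  L  W  W  W  W  W  W  W  L  W  L  W  L  W  W  W  W  W  W  W  L  W  L  W  L  W  W
Position 30 is W, so the first player wins.

First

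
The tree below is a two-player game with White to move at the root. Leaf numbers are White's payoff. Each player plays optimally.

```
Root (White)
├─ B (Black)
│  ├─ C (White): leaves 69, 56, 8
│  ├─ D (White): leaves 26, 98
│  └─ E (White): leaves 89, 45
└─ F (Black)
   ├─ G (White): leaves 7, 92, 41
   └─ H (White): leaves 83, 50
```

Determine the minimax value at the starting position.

83

C (White): max(69, 56, 8) = 69
D (White): max(26, 98) = 98
E (White): max(89, 45) = 89
B (Black): min(69, 98, 89) = 69
G (White): max(7, 92, 41) = 92
H (White): max(83, 50) = 83
F (Black): min(92, 83) = 83
Root (White): max(69, 83) = 83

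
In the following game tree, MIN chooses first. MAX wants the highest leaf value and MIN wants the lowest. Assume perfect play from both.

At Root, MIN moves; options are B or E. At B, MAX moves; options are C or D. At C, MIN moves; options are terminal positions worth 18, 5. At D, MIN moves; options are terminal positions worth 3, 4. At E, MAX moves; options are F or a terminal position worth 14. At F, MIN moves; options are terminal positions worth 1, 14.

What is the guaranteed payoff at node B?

5

C: min(18, 5) = 5
D: min(3, 4) = 3
B: max(5, 3) = 5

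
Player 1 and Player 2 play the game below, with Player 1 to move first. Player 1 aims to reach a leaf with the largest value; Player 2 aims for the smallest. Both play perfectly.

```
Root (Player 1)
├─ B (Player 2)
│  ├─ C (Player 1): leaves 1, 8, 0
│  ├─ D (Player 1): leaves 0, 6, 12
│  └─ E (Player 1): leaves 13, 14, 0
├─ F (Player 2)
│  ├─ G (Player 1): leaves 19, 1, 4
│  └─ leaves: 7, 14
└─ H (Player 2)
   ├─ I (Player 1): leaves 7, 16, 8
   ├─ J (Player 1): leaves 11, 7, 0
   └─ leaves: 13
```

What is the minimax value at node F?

7

G: max(19, 1, 4) = 19
F: min(19, 7, 14) = 7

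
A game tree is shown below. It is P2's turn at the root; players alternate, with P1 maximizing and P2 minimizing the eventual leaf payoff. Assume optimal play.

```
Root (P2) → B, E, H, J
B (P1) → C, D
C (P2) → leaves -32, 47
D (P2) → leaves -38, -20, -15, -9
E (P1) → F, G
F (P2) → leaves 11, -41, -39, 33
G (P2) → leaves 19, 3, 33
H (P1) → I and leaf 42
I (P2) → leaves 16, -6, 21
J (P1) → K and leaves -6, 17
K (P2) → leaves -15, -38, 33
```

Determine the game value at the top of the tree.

-32

C (P2): min(-32, 47) = -32
D (P2): min(-38, -20, -15, -9) = -38
B (P1): max(-32, -38) = -32
F (P2): min(11, -41, -39, 33) = -41
G (P2): min(19, 3, 33) = 3
E (P1): max(-41, 3) = 3
I (P2): min(16, -6, 21) = -6
H (P1): max(-6, 42) = 42
K (P2): min(-15, -38, 33) = -38
J (P1): max(-38, -6, 17) = 17
Root (P2): min(-32, 3, 42, 17) = -32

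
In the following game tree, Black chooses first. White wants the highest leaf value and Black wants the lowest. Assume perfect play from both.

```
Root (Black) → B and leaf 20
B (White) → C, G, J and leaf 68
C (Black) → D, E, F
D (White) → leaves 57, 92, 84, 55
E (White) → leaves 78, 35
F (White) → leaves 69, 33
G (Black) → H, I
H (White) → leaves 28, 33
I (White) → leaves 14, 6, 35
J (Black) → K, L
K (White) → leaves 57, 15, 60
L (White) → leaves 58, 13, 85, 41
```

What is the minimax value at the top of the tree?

20

D (White): max(57, 92, 84, 55) = 92
E (White): max(78, 35) = 78
F (White): max(69, 33) = 69
C (Black): min(92, 78, 69) = 69
H (White): max(28, 33) = 33
I (White): max(14, 6, 35) = 35
G (Black): min(33, 35) = 33
K (White): max(57, 15, 60) = 60
L (White): max(58, 13, 85, 41) = 85
J (Black): min(60, 85) = 60
B (White): max(69, 33, 60, 68) = 69
Root (Black): min(69, 20) = 20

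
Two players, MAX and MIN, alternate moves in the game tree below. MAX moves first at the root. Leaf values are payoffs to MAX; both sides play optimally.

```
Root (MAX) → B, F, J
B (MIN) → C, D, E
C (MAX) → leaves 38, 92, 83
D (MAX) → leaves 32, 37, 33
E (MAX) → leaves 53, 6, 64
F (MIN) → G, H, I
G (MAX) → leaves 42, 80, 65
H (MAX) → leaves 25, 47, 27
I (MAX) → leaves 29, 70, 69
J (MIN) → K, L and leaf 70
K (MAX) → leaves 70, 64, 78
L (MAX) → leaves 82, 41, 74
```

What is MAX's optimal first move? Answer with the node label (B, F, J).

J

C (MAX): max(38, 92, 83) = 92
D (MAX): max(32, 37, 33) = 37
E (MAX): max(53, 6, 64) = 64
B (MIN): min(92, 37, 64) = 37
G (MAX): max(42, 80, 65) = 80
H (MAX): max(25, 47, 27) = 47
I (MAX): max(29, 70, 69) = 70
F (MIN): min(80, 47, 70) = 47
K (MAX): max(70, 64, 78) = 78
L (MAX): max(82, 41, 74) = 82
J (MIN): min(78, 82, 70) = 70
Root (MAX): max(37, 47, 70) = 70
MAX picks the child with the highest value: J (value 70).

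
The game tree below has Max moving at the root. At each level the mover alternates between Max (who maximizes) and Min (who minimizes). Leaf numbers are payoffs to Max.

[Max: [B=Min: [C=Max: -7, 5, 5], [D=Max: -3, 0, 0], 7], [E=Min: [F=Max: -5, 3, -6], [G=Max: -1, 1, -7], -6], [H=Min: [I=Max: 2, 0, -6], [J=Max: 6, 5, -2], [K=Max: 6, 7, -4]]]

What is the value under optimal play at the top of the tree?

C (Max): max(-7, 5, 5) = 5
D (Max): max(-3, 0, 0) = 0
B (Min): min(5, 0, 7) = 0
F (Max): max(-5, 3, -6) = 3
G (Max): max(-1, 1, -7) = 1
E (Min): min(3, 1, -6) = -6
I (Max): max(2, 0, -6) = 2
J (Max): max(6, 5, -2) = 6
K (Max): max(6, 7, -4) = 7
H (Min): min(2, 6, 7) = 2
Root (Max): max(0, -6, 2) = 2

2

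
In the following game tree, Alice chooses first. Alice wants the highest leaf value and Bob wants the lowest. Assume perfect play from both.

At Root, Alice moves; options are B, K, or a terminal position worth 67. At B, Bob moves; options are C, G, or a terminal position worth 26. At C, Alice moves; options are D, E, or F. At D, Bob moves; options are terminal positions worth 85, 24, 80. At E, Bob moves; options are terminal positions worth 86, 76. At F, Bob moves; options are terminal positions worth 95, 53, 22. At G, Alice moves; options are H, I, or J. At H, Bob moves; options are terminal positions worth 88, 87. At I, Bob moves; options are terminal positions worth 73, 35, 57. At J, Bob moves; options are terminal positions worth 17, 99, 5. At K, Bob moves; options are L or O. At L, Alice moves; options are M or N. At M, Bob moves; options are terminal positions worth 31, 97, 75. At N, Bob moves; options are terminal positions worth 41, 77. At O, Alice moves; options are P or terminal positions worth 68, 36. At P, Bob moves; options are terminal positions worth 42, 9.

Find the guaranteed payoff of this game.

67

D (Bob): min(85, 24, 80) = 24
E (Bob): min(86, 76) = 76
F (Bob): min(95, 53, 22) = 22
C (Alice): max(24, 76, 22) = 76
H (Bob): min(88, 87) = 87
I (Bob): min(73, 35, 57) = 35
J (Bob): min(17, 99, 5) = 5
G (Alice): max(87, 35, 5) = 87
B (Bob): min(76, 87, 26) = 26
M (Bob): min(31, 97, 75) = 31
N (Bob): min(41, 77) = 41
L (Alice): max(31, 41) = 41
P (Bob): min(42, 9) = 9
O (Alice): max(9, 68, 36) = 68
K (Bob): min(41, 68) = 41
Root (Alice): max(26, 41, 67) = 67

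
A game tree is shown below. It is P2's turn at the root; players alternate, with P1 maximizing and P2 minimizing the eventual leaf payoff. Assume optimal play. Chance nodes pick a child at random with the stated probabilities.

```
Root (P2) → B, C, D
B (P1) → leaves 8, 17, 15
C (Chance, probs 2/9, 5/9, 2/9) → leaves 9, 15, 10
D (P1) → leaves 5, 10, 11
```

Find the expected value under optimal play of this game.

B (P1): max(8, 17, 15) = 17
C (Chance): 2/9·9 + 5/9·15 + 2/9·10 = 12.56
D (P1): max(5, 10, 11) = 11
Root (P2): min(17, 12.56, 11) = 11

11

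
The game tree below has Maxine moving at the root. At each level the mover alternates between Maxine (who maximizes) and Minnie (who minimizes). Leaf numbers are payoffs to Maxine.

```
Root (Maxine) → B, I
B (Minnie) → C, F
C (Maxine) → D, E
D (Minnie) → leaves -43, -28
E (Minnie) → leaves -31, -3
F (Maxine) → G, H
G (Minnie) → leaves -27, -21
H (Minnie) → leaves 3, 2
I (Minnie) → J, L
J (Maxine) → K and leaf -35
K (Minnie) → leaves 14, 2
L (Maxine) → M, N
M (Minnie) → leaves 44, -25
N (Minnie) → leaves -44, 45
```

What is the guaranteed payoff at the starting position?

D (Minnie): min(-43, -28) = -43
E (Minnie): min(-31, -3) = -31
C (Maxine): max(-43, -31) = -31
G (Minnie): min(-27, -21) = -27
H (Minnie): min(3, 2) = 2
F (Maxine): max(-27, 2) = 2
B (Minnie): min(-31, 2) = -31
K (Minnie): min(14, 2) = 2
J (Maxine): max(2, -35) = 2
M (Minnie): min(44, -25) = -25
N (Minnie): min(-44, 45) = -44
L (Maxine): max(-25, -44) = -25
I (Minnie): min(2, -25) = -25
Root (Maxine): max(-31, -25) = -25

-25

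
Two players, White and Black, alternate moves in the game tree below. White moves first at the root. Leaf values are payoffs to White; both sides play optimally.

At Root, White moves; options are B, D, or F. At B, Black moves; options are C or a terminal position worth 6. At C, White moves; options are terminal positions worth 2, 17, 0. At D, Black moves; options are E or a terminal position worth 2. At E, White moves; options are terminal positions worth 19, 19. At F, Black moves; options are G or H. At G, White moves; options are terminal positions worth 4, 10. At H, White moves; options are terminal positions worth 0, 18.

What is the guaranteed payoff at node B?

6

C: max(2, 17, 0) = 17
B: min(17, 6) = 6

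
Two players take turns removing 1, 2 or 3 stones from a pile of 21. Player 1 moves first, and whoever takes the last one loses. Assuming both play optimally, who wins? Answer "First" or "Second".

Second

Mark each pile size as W (mover wins) or L (mover loses):
i:   0  1  2  3  4  5  6  7  8  9 10 11 12 13 14 15 16 17 18 19 20 21
     W  L  W  W  W  L  W  W  W  L  W  W  W  L  W  W  W  L  W  W  W  L
Position 21 is L, so the second player wins.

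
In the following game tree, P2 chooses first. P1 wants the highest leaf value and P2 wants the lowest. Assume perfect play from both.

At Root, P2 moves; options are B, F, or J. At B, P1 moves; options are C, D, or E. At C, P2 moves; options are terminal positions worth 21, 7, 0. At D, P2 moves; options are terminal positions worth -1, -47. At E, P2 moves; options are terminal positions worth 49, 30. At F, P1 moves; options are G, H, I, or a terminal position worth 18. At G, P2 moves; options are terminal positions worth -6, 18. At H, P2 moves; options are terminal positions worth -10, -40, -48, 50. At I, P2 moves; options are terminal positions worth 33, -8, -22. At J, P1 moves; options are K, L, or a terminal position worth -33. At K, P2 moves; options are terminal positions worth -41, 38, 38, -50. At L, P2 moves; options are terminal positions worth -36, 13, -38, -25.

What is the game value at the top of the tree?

C (P2): min(21, 7, 0) = 0
D (P2): min(-1, -47) = -47
E (P2): min(49, 30) = 30
B (P1): max(0, -47, 30) = 30
G (P2): min(-6, 18) = -6
H (P2): min(-10, -40, -48, 50) = -48
I (P2): min(33, -8, -22) = -22
F (P1): max(-6, -48, -22, 18) = 18
K (P2): min(-41, 38, 38, -50) = -50
L (P2): min(-36, 13, -38, -25) = -38
J (P1): max(-50, -38, -33) = -33
Root (P2): min(30, 18, -33) = -33

-33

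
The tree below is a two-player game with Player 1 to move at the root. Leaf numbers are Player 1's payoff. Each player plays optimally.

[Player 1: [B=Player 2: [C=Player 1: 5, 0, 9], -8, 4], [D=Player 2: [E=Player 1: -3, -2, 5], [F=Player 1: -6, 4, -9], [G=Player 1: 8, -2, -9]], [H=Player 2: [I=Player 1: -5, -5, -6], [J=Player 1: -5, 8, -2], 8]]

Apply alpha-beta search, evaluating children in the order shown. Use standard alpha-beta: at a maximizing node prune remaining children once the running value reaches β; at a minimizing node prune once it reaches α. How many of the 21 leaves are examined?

15

C [α=-∞,β=+∞]: v=9
B [α=-∞,β=+∞]: v=-8
E [α=-8,β=+∞]: v=5
F [α=-8,β=5]: v=4
G [α=-8,β=4]: v=8 after child 1 ≥ β → β-cutoff, skip 2
D [α=-8,β=+∞]: v=4
I [α=4,β=+∞]: v=-5
H [α=4,β=+∞]: v=-5 after child 1 ≤ α → α-cutoff, skip 2
Root [α=-∞,β=+∞]: v=4
Leaves evaluated: 15 of 21.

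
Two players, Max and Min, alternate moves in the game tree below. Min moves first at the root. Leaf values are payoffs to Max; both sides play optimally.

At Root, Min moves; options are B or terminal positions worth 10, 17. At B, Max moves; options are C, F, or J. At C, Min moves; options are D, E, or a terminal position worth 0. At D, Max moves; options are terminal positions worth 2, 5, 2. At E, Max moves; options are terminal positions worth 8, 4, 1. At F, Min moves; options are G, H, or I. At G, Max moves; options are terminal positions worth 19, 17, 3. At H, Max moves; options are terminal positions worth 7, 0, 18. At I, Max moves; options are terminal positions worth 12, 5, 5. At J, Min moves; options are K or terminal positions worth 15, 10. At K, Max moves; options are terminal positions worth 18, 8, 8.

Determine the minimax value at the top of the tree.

10

D (Max): max(2, 5, 2) = 5
E (Max): max(8, 4, 1) = 8
C (Min): min(5, 8, 0) = 0
G (Max): max(19, 17, 3) = 19
H (Max): max(7, 0, 18) = 18
I (Max): max(12, 5, 5) = 12
F (Min): min(19, 18, 12) = 12
K (Max): max(18, 8, 8) = 18
J (Min): min(18, 15, 10) = 10
B (Max): max(0, 12, 10) = 12
Root (Min): min(12, 10, 17) = 10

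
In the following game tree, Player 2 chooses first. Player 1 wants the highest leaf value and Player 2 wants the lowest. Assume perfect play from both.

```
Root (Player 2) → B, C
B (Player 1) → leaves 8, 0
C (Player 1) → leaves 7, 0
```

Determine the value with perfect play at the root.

B (Player 1): max(8, 0) = 8
C (Player 1): max(7, 0) = 7
Root (Player 2): min(8, 7) = 7

7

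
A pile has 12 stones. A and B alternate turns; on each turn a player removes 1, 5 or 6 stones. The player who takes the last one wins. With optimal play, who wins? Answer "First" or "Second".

Mark each pile size as W (mover wins) or L (mover loses):
i:   0  1  2  3  4  5  6  7  8  9 10 11 12
     L  W  L  W  L  W  W  W  W  W  W  L  W
Position 12 is W, so the first player wins.

First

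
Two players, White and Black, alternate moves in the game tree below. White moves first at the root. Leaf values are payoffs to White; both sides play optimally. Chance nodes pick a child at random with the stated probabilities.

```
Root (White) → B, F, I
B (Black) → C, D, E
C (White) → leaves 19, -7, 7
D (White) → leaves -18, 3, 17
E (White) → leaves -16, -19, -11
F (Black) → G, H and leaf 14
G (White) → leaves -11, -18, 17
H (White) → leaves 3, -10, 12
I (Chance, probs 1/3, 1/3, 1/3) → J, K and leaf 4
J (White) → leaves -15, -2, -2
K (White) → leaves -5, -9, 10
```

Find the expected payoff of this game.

12

C (White): max(19, -7, 7) = 19
D (White): max(-18, 3, 17) = 17
E (White): max(-16, -19, -11) = -11
B (Black): min(19, 17, -11) = -11
G (White): max(-11, -18, 17) = 17
H (White): max(3, -10, 12) = 12
F (Black): min(17, 12, 14) = 12
J (White): max(-15, -2, -2) = -2
K (White): max(-5, -9, 10) = 10
I (Chance): 1/3·-2 + 1/3·10 + 1/3·4 = 4
Root (White): max(-11, 12, 4) = 12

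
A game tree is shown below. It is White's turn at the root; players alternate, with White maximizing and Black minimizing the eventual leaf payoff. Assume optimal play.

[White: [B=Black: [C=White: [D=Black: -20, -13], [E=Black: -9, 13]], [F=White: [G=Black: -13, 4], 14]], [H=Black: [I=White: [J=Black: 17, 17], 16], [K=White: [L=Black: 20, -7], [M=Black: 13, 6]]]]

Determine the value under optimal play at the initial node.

6

D (Black): min(-20, -13) = -20
E (Black): min(-9, 13) = -9
C (White): max(-20, -9) = -9
G (Black): min(-13, 4) = -13
F (White): max(-13, 14) = 14
B (Black): min(-9, 14) = -9
J (Black): min(17, 17) = 17
I (White): max(17, 16) = 17
L (Black): min(20, -7) = -7
M (Black): min(13, 6) = 6
K (White): max(-7, 6) = 6
H (Black): min(17, 6) = 6
Root (White): max(-9, 6) = 6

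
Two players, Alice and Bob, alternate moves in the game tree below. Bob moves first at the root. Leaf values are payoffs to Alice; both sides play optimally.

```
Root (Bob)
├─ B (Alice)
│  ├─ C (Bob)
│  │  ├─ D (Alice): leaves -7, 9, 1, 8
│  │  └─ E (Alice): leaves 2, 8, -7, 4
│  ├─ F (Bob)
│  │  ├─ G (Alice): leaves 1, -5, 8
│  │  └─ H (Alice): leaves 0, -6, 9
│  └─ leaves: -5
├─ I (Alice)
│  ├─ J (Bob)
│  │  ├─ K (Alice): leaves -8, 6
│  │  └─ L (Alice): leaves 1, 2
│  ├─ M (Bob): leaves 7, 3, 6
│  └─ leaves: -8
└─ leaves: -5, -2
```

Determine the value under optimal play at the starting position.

D (Alice): max(-7, 9, 1, 8) = 9
E (Alice): max(2, 8, -7, 4) = 8
C (Bob): min(9, 8) = 8
G (Alice): max(1, -5, 8) = 8
H (Alice): max(0, -6, 9) = 9
F (Bob): min(8, 9) = 8
B (Alice): max(8, 8, -5) = 8
K (Alice): max(-8, 6) = 6
L (Alice): max(1, 2) = 2
J (Bob): min(6, 2) = 2
M (Bob): min(7, 3, 6) = 3
I (Alice): max(2, 3, -8) = 3
Root (Bob): min(8, 3, -5, -2) = -5

-5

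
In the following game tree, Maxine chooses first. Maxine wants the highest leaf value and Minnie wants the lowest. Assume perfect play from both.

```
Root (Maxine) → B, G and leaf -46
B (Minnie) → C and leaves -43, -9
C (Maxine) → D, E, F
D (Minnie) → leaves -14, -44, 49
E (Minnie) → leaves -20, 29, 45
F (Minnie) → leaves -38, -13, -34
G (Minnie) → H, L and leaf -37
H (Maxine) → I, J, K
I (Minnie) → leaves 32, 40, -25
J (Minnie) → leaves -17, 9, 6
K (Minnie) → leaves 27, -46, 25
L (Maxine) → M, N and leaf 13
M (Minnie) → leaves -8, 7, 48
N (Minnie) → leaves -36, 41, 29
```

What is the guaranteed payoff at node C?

-20

D: min(-14, -44, 49) = -44
E: min(-20, 29, 45) = -20
F: min(-38, -13, -34) = -38
C: max(-44, -20, -38) = -20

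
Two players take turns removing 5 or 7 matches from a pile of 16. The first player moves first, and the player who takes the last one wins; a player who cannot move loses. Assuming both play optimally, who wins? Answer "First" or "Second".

Second

W/L table (W = player to move can force a win):
i:   0  1  2  3  4  5  6  7  8  9 10 11 12 13 14 15 16
     L  L  L  L  L  W  W  W  W  W  W  W  L  L  L  L  L
Position 16 is L, so the second player wins.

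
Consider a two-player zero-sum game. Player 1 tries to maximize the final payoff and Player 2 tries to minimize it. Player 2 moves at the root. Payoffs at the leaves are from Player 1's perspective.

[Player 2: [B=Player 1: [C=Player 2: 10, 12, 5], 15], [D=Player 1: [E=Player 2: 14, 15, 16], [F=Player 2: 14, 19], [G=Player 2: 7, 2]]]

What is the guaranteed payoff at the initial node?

C (Player 2): min(10, 12, 5) = 5
B (Player 1): max(5, 15) = 15
E (Player 2): min(14, 15, 16) = 14
F (Player 2): min(14, 19) = 14
G (Player 2): min(7, 2) = 2
D (Player 1): max(14, 14, 2) = 14
Root (Player 2): min(15, 14) = 14

14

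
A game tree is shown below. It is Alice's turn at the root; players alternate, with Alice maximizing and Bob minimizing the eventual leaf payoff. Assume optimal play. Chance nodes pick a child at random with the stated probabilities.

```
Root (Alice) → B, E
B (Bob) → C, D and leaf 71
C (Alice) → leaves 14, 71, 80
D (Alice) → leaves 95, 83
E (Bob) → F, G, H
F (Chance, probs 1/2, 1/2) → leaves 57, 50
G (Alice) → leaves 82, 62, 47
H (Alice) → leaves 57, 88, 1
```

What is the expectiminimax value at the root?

C (Alice): max(14, 71, 80) = 80
D (Alice): max(95, 83) = 95
B (Bob): min(80, 95, 71) = 71
F (Chance): 1/2·57 + 1/2·50 = 53.5
G (Alice): max(82, 62, 47) = 82
H (Alice): max(57, 88, 1) = 88
E (Bob): min(53.5, 82, 88) = 53.5
Root (Alice): max(71, 53.5) = 71

71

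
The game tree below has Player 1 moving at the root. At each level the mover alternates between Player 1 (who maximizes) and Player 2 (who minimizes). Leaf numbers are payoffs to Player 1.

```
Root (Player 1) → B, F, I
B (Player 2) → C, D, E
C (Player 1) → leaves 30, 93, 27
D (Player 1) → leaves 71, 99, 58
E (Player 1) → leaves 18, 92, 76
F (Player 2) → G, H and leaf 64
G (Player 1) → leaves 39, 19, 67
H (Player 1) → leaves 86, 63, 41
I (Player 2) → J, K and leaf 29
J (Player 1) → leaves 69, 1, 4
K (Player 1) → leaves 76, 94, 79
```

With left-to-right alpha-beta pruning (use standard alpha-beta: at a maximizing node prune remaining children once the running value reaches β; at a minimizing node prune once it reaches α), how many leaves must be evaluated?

C [α=-∞,β=+∞]: v=93
D [α=-∞,β=93]: v=99 after child 2 ≥ β → β-cutoff, skip 1
E [α=-∞,β=93]: v=92
B [α=-∞,β=+∞]: v=92
G [α=92,β=+∞]: v=67
F [α=92,β=+∞]: v=67 after child 1 ≤ α → α-cutoff, skip 2
J [α=92,β=+∞]: v=69
I [α=92,β=+∞]: v=69 after child 1 ≤ α → α-cutoff, skip 2
Root [α=-∞,β=+∞]: v=92
Leaves evaluated: 14 of 23.

14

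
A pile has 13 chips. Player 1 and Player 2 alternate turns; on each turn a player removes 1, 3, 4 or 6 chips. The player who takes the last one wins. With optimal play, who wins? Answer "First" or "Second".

First

Compute winning (W) and losing (L) positions by backward induction:
i:   0  1  2  3  4  5  6  7  8  9 10 11 12 13
     L  W  L  W  W  W  W  L  W  L  W  W  W  W
Position 13 is W, so the first player wins.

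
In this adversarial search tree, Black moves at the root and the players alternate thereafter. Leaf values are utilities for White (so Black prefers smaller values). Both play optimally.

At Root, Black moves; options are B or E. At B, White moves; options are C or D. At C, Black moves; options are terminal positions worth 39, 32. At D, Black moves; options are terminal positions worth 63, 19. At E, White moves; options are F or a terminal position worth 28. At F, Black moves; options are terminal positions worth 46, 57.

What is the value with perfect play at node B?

C: min(39, 32) = 32
D: min(63, 19) = 19
B: max(32, 19) = 32

32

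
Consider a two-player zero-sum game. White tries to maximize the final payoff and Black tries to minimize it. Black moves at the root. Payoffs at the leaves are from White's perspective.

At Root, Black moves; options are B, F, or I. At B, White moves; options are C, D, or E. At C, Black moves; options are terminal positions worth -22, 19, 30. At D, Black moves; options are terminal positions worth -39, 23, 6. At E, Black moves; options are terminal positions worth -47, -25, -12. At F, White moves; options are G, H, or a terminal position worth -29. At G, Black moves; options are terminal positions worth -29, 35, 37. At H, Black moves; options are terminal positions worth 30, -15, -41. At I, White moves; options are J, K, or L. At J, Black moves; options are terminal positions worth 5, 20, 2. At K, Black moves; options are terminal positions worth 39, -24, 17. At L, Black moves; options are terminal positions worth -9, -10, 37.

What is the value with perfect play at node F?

-29

G: min(-29, 35, 37) = -29
H: min(30, -15, -41) = -41
F: max(-29, -41, -29) = -29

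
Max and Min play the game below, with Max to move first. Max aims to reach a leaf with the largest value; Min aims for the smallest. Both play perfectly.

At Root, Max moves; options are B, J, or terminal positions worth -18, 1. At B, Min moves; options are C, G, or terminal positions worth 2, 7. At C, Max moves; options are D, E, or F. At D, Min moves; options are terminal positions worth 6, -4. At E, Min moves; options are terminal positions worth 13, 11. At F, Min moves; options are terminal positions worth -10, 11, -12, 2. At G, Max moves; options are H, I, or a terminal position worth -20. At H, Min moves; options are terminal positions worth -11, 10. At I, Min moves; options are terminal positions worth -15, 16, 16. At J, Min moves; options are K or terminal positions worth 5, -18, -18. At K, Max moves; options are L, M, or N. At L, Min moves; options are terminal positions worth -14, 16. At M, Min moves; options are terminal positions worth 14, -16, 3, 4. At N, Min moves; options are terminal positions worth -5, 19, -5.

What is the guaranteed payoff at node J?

L: min(-14, 16) = -14
M: min(14, -16, 3, 4) = -16
N: min(-5, 19, -5) = -5
K: max(-14, -16, -5) = -5
J: min(-5, 5, -18, -18) = -18

-18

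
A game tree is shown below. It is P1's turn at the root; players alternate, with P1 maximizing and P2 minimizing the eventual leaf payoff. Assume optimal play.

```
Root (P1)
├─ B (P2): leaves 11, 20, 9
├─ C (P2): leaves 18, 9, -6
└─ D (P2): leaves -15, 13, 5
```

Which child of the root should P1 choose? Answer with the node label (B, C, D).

B (P2): min(11, 20, 9) = 9
C (P2): min(18, 9, -6) = -6
D (P2): min(-15, 13, 5) = -15
Root (P1): max(9, -6, -15) = 9
P1 picks the child with the highest value: B (value 9).

B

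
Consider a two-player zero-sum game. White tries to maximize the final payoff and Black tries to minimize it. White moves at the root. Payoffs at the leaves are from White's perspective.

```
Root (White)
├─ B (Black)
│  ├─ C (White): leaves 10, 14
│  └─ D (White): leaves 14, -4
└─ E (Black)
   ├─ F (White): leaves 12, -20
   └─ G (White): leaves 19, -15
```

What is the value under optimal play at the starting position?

C (White): max(10, 14) = 14
D (White): max(14, -4) = 14
B (Black): min(14, 14) = 14
F (White): max(12, -20) = 12
G (White): max(19, -15) = 19
E (Black): min(12, 19) = 12
Root (White): max(14, 12) = 14

14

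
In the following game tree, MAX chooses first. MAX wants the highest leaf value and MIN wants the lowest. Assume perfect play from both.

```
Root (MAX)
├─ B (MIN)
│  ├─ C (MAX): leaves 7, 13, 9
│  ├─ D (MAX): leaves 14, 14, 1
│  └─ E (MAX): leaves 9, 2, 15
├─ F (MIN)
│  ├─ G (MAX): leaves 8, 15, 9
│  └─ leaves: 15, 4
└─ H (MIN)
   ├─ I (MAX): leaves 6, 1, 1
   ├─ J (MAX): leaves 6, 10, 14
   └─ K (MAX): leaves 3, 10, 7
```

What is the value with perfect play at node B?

13

C: max(7, 13, 9) = 13
D: max(14, 14, 1) = 14
E: max(9, 2, 15) = 15
B: min(13, 14, 15) = 13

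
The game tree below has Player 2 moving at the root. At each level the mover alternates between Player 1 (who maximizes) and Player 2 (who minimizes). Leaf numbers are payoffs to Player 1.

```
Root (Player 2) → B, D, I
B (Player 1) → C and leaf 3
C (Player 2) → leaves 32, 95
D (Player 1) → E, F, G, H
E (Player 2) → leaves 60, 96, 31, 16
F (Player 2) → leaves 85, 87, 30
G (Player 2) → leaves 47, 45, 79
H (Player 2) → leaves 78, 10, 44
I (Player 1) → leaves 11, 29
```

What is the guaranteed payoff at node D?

45

E: min(60, 96, 31, 16) = 16
F: min(85, 87, 30) = 30
G: min(47, 45, 79) = 45
H: min(78, 10, 44) = 10
D: max(16, 30, 45, 10) = 45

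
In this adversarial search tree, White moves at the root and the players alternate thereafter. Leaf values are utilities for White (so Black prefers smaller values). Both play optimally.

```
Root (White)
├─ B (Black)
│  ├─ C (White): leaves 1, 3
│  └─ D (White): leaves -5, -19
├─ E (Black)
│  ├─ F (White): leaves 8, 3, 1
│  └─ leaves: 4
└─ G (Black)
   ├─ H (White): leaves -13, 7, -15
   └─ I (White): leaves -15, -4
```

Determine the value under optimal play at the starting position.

C (White): max(1, 3) = 3
D (White): max(-5, -19) = -5
B (Black): min(3, -5) = -5
F (White): max(8, 3, 1) = 8
E (Black): min(8, 4) = 4
H (White): max(-13, 7, -15) = 7
I (White): max(-15, -4) = -4
G (Black): min(7, -4) = -4
Root (White): max(-5, 4, -4) = 4

4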